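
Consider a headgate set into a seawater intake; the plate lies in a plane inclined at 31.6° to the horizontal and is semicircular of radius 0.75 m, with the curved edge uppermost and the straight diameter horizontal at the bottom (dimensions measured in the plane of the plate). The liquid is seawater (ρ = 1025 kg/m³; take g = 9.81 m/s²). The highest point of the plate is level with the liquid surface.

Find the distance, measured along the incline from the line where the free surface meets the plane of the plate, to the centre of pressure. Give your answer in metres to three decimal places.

γ = ρg = 1025 × 9.81 / 1000 = 10.05525 kN/m³.
Let θ = 31.6° be the plate's angle to the horizontal; measure y along the incline from where the plane meets the free surface. Vertical depth h = y·sinθ with sinθ = 0.523986.
The centroid lies 4r/(3π) = 0.31831 m above the diameter, so r − 4r/(3π) = 0.75 − 0.31831 = 0.43169 m below the topmost point, so y_c = 0.43169 m and h_c = 0.43169 × 0.523986 = 0.2262 m.
A = πr²/2 = π × 0.75²/2 = 0.883573 m².
Resultant F = γ·h_c·A = 10.05525 × 0.2262 × 0.883573 = 2.00968 kN.
I_c = (π/8 − 8/(9π))·r⁴ = 0.109757 × 0.75⁴ = 0.0347278 m⁴.
Centre of pressure: y_p = y_c + I_c/(y_c·A) = 0.43169 + 0.0347278/(0.43169 × 0.883573) = 0.43169 + 0.0910464 = 0.522736 m along the plane.

y_p = 0.523 m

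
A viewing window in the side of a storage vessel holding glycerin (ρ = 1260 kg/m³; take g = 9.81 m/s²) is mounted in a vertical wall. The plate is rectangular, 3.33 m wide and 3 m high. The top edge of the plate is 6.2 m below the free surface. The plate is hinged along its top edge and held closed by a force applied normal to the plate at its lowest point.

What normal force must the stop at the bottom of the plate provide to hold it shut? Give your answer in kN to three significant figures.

P ≈ 506 kN

γ = ρg = 1260 × 9.81 / 1000 = 12.3606 kN/m³.
The centroid lies 3/2 = 1.5 m below the top edge, so the centroid depth is h_c = 6.2 + 1.5 = 7.7 m.
A = 3.33 × 3 = 9.99 m².
Resultant F = γ·h_c·A = 12.3606 × 7.7 × 9.99 = 950.814 kN.
I_c = b·h³/12 = 3.33 × 3³/12 = 7.4925 m⁴.
Centre of pressure: y_p = y_c + I_c/(y_c·A) = 7.7 + 7.4925/(7.7 × 9.99) = 7.7 + 0.0974026 = 7.7974 m along the plane.
The resultant acts 1.5 + 0.0974026 = 1.5974 m (along the plate) below the hinge at the top edge, so the moment about the hinge is M = F × 1.5974 = 950.814 × 1.5974 = 1518.83 kN·m.
A normal force at the bottom, 3 m from the hinge, must supply this moment: P = 1518.83/3 = 506.277 kN.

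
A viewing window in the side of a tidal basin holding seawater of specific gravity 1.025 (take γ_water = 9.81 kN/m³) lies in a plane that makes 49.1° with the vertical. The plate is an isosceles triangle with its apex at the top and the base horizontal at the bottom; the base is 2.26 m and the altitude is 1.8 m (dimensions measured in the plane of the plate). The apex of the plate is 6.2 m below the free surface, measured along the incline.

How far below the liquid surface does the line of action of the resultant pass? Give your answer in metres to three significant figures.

h_p = 4.86 m

γ = 1.025 × 9.81 = 10.05525 kN/m³.
The plate makes 49.1° with the vertical, i.e. θ = 90° − 49.1° = 40.9° to the horizontal. Measuring y along the incline from the free-surface line, vertical depth h = y·sinθ with sinθ = 0.654741.
With the apex up, the centroid sits 2h/3 = 2 × 1.8/3 = 1.2 m below the apex, so y_c = 6.2 + 1.2 = 7.4 m and h_c = 7.4 × 0.654741 = 4.84508 m.
A = ½ × 2.26 × 1.8 = 2.034 m².
Resultant F = γ·h_c·A = 10.05525 × 4.84508 × 2.034 = 99.0934 kN.
I_c = b·h³/36 = 2.26 × 1.8³/36 = 0.36612 m⁴.
Centre of pressure: y_p = y_c + I_c/(y_c·A) = 7.4 + 0.36612/(7.4 × 2.034) = 7.4 + 0.0243243 = 7.42432 m along the plane.
Vertically, h_p = y_p·sinθ = 7.42432 × 0.654741 = 4.86101 m.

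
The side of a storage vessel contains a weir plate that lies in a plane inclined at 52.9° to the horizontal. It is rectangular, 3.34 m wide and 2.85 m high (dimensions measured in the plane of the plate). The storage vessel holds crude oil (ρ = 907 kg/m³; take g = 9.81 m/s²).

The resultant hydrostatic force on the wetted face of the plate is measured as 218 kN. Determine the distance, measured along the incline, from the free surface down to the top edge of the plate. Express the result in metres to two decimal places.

y_top ≈ 1.80 m

γ = ρg = 907 × 9.81 / 1000 = 8.89767 kN/m³.
A = 3.34 × 2.85 = 9.519 m².
From F = γ·h_c·A, the centroid depth is h_c = 218/(8.89767 × 9.519) = 2.57388 m.
Let θ = 52.9° be the plate's angle to the horizontal; measure y along the incline from where the plane meets the free surface. Vertical depth h = y·sinθ with sinθ = 0.797584.
Along the incline, y_c = h_c/sinθ = 2.57388/0.797584 = 3.2271 m.
The centroid lies 2.85/2 = 1.425 m below the top edge, so the top edge sits at y_top = 3.2271 − 1.425 = 1.8021 m along the incline.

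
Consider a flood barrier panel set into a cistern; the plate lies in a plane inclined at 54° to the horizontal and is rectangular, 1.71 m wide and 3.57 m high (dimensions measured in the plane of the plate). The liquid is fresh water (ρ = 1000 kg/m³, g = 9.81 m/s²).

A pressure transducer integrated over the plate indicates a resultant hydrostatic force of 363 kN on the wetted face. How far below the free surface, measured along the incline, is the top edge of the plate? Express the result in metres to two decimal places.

y_top ≈ 5.71 m

γ = ρg = 1000 × 9.81 = 9810 N/m³ = 9.81 kN/m³.
A = 1.71 × 3.57 = 6.1047 m².
From F = γ·h_c·A, the centroid depth is h_c = 363/(9.81 × 6.1047) = 6.0614 m.
Let θ = 54° be the plate's angle to the horizontal; measure y along the incline from where the plane meets the free surface. Vertical depth h = y·sinθ with sinθ = 0.809017.
Along the incline, y_c = h_c/sinθ = 6.0614/0.809017 = 7.4923 m.
The centroid lies 3.57/2 = 1.785 m below the top edge, so the top edge sits at y_top = 7.4923 − 1.785 = 5.7073 m along the incline.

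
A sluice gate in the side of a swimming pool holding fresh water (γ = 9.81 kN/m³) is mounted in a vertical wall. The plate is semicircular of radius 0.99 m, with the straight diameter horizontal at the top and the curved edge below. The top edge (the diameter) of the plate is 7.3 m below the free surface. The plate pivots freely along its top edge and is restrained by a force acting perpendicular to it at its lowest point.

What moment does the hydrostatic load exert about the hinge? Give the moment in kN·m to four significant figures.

M ≈ 50.02 kN·m

γ = 9.81 kN/m³.
The centroid of a semicircle lies 4r/(3π) = 0.420169 m from the diameter, here below the top edge, so the centroid depth is h_c = 7.3 + 0.420169 = 7.72017 m.
A = πr²/2 = π × 0.99²/2 = 1.53954 m².
Resultant F = γ·h_c·A = 9.81 × 7.72017 × 1.53954 = 116.597 kN.
I_c = (π/8 − 8/(9π))·r⁴ = 0.109757 × 0.99⁴ = 0.105432 m⁴.
Centre of pressure: y_p = y_c + I_c/(y_c·A) = 7.72017 + 0.105432/(7.72017 × 1.53954) = 7.72017 + 0.00887063 = 7.72904 m along the plane.
The resultant acts 0.420169 + 0.00887063 = 0.42904 m (along the plate) below the hinge at the top edge, so the moment about the hinge is M = F × 0.42904 = 116.597 × 0.42904 = 50.0248 kN·m.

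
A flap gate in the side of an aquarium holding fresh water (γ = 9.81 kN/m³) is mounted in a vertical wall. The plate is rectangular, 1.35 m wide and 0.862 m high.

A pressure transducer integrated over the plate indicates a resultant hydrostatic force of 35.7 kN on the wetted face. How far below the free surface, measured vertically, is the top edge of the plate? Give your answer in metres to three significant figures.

d_top ≈ 2.70 m

γ = 9.81 kN/m³.
A = 1.35 × 0.862 = 1.1637 m².
From F = γ·h_c·A, the centroid depth is h_c = 35.7/(9.81 × 1.1637) = 3.12722 m.
The centroid lies 0.862/2 = 0.431 m below the top edge, so the top edge sits at h_top = 3.12722 − 0.431 = 2.69622 m below the surface.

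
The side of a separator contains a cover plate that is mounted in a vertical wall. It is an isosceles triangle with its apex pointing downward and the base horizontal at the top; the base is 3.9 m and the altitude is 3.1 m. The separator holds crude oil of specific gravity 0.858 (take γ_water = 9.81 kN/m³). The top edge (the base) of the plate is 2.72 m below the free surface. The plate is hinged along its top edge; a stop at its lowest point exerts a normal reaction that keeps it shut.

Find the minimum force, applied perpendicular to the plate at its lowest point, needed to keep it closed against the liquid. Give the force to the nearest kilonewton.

γ = 0.858 × 9.81 = 8.41698 kN/m³.
With the apex down, the centroid sits h/3 = 3.1/3 = 1.03333 m below the base (the top edge), so the centroid depth is h_c = 2.72 + 1.03333 = 3.75333 m.
A = ½ × 3.9 × 3.1 = 6.045 m².
Resultant F = γ·h_c·A = 8.41698 × 3.75333 × 6.045 = 190.972 kN.
I_c = b·h³/36 = 3.9 × 3.1³/36 = 3.22736 m⁴.
Centre of pressure: y_p = y_c + I_c/(y_c·A) = 3.75333 + 3.22736/(3.75333 × 6.045) = 3.75333 + 0.142244 = 3.89557 m along the plane.
The resultant acts 1.03333 + 0.142244 = 1.17557 m (along the plate) below the hinge at the top edge, so the moment about the hinge is M = F × 1.17557 = 190.972 × 1.17557 = 224.501 kN·m.
A normal force at the bottom, 3.1 m from the hinge, must supply this moment: P = 224.501/3.1 = 72.4197 kN.

P ≈ 72 kN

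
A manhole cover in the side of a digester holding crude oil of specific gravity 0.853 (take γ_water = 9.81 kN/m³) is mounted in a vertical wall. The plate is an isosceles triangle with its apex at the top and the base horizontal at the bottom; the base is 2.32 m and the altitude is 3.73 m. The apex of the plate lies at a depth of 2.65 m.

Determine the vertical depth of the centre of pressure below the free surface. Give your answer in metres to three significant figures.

h_p = 5.29 m

γ = 0.853 × 9.81 = 8.36793 kN/m³.
With the apex up, the centroid sits 2h/3 = 2 × 3.73/3 = 2.48667 m below the apex, so the centroid depth is h_c = 2.65 + 2.48667 = 5.13667 m.
A = ½ × 2.32 × 3.73 = 4.3268 m².
Resultant F = γ·h_c·A = 8.36793 × 5.13667 × 4.3268 = 185.98 kN.
I_c = b·h³/36 = 2.32 × 3.73³/36 = 3.34435 m⁴.
Centre of pressure: y_p = y_c + I_c/(y_c·A) = 5.13667 + 3.34435/(5.13667 × 4.3268) = 5.13667 + 0.150475 = 5.28714 m along the plane.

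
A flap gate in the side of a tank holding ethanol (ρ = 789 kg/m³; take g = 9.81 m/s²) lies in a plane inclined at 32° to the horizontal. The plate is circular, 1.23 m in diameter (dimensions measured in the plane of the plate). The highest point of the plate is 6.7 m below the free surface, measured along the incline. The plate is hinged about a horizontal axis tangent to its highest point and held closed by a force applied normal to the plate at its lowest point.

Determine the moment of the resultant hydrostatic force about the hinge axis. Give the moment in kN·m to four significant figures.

M ≈ 22.39 kN·m

γ = ρg = 789 × 9.81 / 1000 = 7.74009 kN/m³.
Let θ = 32° be the plate's angle to the horizontal; measure y along the incline from where the plane meets the free surface. Vertical depth h = y·sinθ with sinθ = 0.529919.
The centroid is at the centre, 0.615 m below the top of the plate, so y_c = 6.7 + 0.615 = 7.315 m and h_c = 7.315 × 0.529919 = 3.87636 m.
A = π(0.615)² = 1.18823 m².
Resultant F = γ·h_c·A = 7.74009 × 3.87636 × 1.18823 = 35.6509 kN.
I_c = πr⁴/4 = π × 0.615⁴/4 = 0.112354 m⁴.
Centre of pressure: y_p = y_c + I_c/(y_c·A) = 7.315 + 0.112354/(7.315 × 1.18823) = 7.315 + 0.0129263 = 7.32793 m along the plane.
The resultant acts 0.615 + 0.0129263 = 0.627926 m (along the plate) below the hinge at the top edge, so the moment about the hinge is M = F × 0.627926 = 35.6509 × 0.627926 = 22.3861 kN·m.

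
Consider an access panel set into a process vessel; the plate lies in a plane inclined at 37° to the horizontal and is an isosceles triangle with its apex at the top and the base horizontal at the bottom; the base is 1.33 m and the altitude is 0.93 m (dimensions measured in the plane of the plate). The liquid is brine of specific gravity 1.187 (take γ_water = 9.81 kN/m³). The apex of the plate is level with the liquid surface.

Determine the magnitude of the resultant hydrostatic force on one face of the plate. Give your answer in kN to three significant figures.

γ = 1.187 × 9.81 = 11.64447 kN/m³.
Let θ = 37° be the plate's angle to the horizontal; measure y along the incline from where the plane meets the free surface. Vertical depth h = y·sinθ with sinθ = 0.601815.
With the apex up, the centroid sits 2h/3 = 2 × 0.93/3 = 0.62 m below the apex, so y_c = 0.62 m and h_c = 0.62 × 0.601815 = 0.373125 m.
A = ½ × 1.33 × 0.93 = 0.61845 m².
Resultant F = γ·h_c·A = 11.64447 × 0.373125 × 0.61845 = 2.68707 kN.

F ≈ 2.69 kN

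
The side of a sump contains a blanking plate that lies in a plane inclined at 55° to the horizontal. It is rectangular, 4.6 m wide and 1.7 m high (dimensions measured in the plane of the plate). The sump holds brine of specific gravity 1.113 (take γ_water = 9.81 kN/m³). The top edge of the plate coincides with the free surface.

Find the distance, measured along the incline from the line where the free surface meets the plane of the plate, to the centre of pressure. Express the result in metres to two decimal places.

y_p = 1.13 m

γ = 1.113 × 9.81 = 10.91853 kN/m³.
Let θ = 55° be the plate's angle to the horizontal; measure y along the incline from where the plane meets the free surface. Vertical depth h = y·sinθ with sinθ = 0.819152.
The centroid lies 1.7/2 = 0.85 m below the top edge, so y_c = 0.85 m and h_c = 0.85 × 0.819152 = 0.696279 m.
A = 4.6 × 1.7 = 7.82 m².
Resultant F = γ·h_c·A = 10.91853 × 0.696279 × 7.82 = 59.4503 kN.
I_c = b·h³/12 = 4.6 × 1.7³/12 = 1.88332 m⁴.
Centre of pressure: y_p = y_c + I_c/(y_c·A) = 0.85 + 1.88332/(0.85 × 7.82) = 0.85 + 0.283334 = 1.13333 m along the plane.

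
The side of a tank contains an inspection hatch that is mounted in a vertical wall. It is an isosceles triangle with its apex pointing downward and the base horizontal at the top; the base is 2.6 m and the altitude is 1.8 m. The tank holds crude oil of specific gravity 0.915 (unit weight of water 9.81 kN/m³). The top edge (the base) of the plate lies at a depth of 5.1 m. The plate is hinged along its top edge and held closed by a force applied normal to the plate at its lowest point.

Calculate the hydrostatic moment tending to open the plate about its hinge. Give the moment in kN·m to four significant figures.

γ = 0.915 × 9.81 = 8.97615 kN/m³.
With the apex down, the centroid sits h/3 = 1.8/3 = 0.6 m below the base (the top edge), so the centroid depth is h_c = 5.1 + 0.6 = 5.7 m.
A = ½ × 2.6 × 1.8 = 2.34 m².
Resultant F = γ·h_c·A = 8.97615 × 5.7 × 2.34 = 119.724 kN.
I_c = b·h³/36 = 2.6 × 1.8³/36 = 0.4212 m⁴.
Centre of pressure: y_p = y_c + I_c/(y_c·A) = 5.7 + 0.4212/(5.7 × 2.34) = 5.7 + 0.0315789 = 5.73158 m along the plane.
The resultant acts 0.6 + 0.0315789 = 0.631579 m (along the plate) below the hinge at the top edge, so the moment about the hinge is M = F × 0.631579 = 119.724 × 0.631579 = 75.6152 kN·m.

M ≈ 75.62 kN·m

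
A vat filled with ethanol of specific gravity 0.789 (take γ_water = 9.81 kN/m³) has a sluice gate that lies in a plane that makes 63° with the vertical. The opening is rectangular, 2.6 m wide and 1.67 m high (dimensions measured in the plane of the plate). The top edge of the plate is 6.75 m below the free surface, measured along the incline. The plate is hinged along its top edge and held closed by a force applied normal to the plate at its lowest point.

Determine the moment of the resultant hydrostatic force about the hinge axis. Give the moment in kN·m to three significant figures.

γ = 0.789 × 9.81 = 7.74009 kN/m³.
The plate makes 63° with the vertical, i.e. θ = 90° − 63° = 27° to the horizontal. Measuring y along the incline from the free-surface line, vertical depth h = y·sinθ with sinθ = 0.453990.
The centroid lies 1.67/2 = 0.835 m below the top edge, so y_c = 6.75 + 0.835 = 7.585 m and h_c = 7.585 × 0.453990 = 3.44351 m.
A = 2.6 × 1.67 = 4.342 m².
Resultant F = γ·h_c·A = 7.74009 × 3.44351 × 4.342 = 115.728 kN.
I_c = b·h³/12 = 2.6 × 1.67³/12 = 1.00912 m⁴.
Centre of pressure: y_p = y_c + I_c/(y_c·A) = 7.585 + 1.00912/(7.585 × 4.342) = 7.585 + 0.0306406 = 7.61564 m along the plane.
The resultant acts 0.835 + 0.0306406 = 0.865641 m (along the plate) below the hinge at the top edge, so the moment about the hinge is M = F × 0.865641 = 115.728 × 0.865641 = 100.179 kN·m.

M ≈ 100 kN·m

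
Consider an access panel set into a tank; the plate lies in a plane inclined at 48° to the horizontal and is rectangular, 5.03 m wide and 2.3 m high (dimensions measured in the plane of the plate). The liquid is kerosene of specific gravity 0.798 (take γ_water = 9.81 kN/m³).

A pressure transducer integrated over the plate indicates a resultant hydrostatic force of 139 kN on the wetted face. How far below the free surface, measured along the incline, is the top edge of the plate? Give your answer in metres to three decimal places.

γ = 0.798 × 9.81 = 7.82838 kN/m³.
A = 5.03 × 2.3 = 11.569 m².
From F = γ·h_c·A, the centroid depth is h_c = 139/(7.82838 × 11.569) = 1.53478 m.
Let θ = 48° be the plate's angle to the horizontal; measure y along the incline from where the plane meets the free surface. Vertical depth h = y·sinθ with sinθ = 0.743145.
Along the incline, y_c = h_c/sinθ = 1.53478/0.743145 = 2.06525 m.
The centroid lies 2.3/2 = 1.15 m below the top edge, so the top edge sits at y_top = 2.06525 − 1.15 = 0.91525 m along the incline.

y_top ≈ 0.915 m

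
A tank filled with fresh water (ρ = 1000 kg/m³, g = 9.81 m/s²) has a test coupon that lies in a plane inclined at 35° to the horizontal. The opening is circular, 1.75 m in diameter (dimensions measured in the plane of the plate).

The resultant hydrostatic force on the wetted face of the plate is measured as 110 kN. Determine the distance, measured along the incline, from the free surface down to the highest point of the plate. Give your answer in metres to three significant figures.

γ = ρg = 1000 × 9.81 = 9810 N/m³ = 9.81 kN/m³.
A = π(0.875)² = 2.40528 m².
From F = γ·h_c·A, the centroid depth is h_c = 110/(9.81 × 2.40528) = 4.66185 m.
Let θ = 35° be the plate's angle to the horizontal; measure y along the incline from where the plane meets the free surface. Vertical depth h = y·sinθ with sinθ = 0.573576.
Along the incline, y_c = h_c/sinθ = 4.66185/0.573576 = 8.12769 m.
The centroid is at the centre, 0.875 m below the top of the plate, so the highest point sits at y_top = 8.12769 − 0.875 = 7.25269 m along the incline.

y_top ≈ 7.25 m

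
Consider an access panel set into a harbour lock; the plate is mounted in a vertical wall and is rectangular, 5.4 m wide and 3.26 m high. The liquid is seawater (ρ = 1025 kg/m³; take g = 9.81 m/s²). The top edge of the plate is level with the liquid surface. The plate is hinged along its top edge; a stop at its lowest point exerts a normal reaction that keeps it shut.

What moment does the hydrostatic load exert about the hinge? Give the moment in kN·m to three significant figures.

M ≈ 627 kN·m

γ = ρg = 1025 × 9.81 / 1000 = 10.05525 kN/m³.
The centroid lies 3.26/2 = 1.63 m below the top edge, so the centroid depth is h_c = 1.63 m.
A = 5.4 × 3.26 = 17.604 m².
Resultant F = γ·h_c·A = 10.05525 × 1.63 × 17.604 = 288.531 kN.
I_c = b·h³/12 = 5.4 × 3.26³/12 = 15.5907 m⁴.
Centre of pressure: y_p = y_c + I_c/(y_c·A) = 1.63 + 15.5907/(1.63 × 17.604) = 1.63 + 0.543334 = 2.17333 m along the plane.
The resultant acts 1.63 + 0.543334 = 2.17333 m (along the plate) below the hinge at the top edge, so the moment about the hinge is M = F × 2.17333 = 288.531 × 2.17333 = 627.073 kN·m.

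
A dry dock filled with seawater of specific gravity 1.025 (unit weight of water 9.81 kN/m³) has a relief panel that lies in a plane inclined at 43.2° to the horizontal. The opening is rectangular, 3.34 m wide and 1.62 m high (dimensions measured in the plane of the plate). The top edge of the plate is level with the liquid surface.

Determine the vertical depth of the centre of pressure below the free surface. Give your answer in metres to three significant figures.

γ = 1.025 × 9.81 = 10.05525 kN/m³.
Let θ = 43.2° be the plate's angle to the horizontal; measure y along the incline from where the plane meets the free surface. Vertical depth h = y·sinθ with sinθ = 0.684547.
The centroid lies 1.62/2 = 0.81 m below the top edge, so y_c = 0.81 m and h_c = 0.81 × 0.684547 = 0.554483 m.
A = 3.34 × 1.62 = 5.4108 m².
Resultant F = γ·h_c·A = 10.05525 × 0.554483 × 5.4108 = 30.1677 kN.
I_c = b·h³/12 = 3.34 × 1.62³/12 = 1.18334 m⁴.
Centre of pressure: y_p = y_c + I_c/(y_c·A) = 0.81 + 1.18334/(0.81 × 5.4108) = 0.81 + 0.27 = 1.08 m along the plane.
Vertically, h_p = y_p·sinθ = 1.08 × 0.684547 = 0.739311 m.

h_p = 0.739 m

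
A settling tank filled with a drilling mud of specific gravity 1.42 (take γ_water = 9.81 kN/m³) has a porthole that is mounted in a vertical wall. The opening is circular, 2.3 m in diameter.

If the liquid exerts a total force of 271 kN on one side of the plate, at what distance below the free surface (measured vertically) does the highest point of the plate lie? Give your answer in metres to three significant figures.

d_top ≈ 3.53 m

γ = 1.42 × 9.81 = 13.9302 kN/m³.
A = π(1.15)² = 4.15476 m².
From F = γ·h_c·A, the centroid depth is h_c = 271/(13.9302 × 4.15476) = 4.68237 m.
The centroid is at the centre, 1.15 m below the top of the plate, so the highest point sits at h_top = 4.68237 − 1.15 = 3.53237 m below the surface.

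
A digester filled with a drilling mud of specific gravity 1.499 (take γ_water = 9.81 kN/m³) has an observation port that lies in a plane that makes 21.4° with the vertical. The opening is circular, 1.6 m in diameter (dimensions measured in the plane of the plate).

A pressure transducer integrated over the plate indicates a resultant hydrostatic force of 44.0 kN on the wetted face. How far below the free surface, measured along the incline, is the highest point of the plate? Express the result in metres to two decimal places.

y_top ≈ 0.80 m

γ = 1.499 × 9.81 = 14.70519 kN/m³.
A = π(0.8)² = 2.01062 m².
From F = γ·h_c·A, the centroid depth is h_c = 44.0/(14.70519 × 2.01062) = 1.48817 m.
The plate makes 21.4° with the vertical, i.e. θ = 90° − 21.4° = 68.6° to the horizontal. Measuring y along the incline from the free-surface line, vertical depth h = y·sinθ with sinθ = 0.931056.
Along the incline, y_c = h_c/sinθ = 1.48817/0.931056 = 1.59837 m.
The centroid is at the centre, 0.8 m below the top of the plate, so the highest point sits at y_top = 1.59837 − 0.8 = 0.79837 m along the incline.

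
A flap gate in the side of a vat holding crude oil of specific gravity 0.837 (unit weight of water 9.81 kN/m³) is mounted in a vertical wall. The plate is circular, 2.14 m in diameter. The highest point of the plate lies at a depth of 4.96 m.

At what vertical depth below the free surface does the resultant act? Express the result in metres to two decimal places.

γ = 0.837 × 9.81 = 8.21097 kN/m³.
The centroid is at the centre, 1.07 m below the top of the plate, so the centroid depth is h_c = 4.96 + 1.07 = 6.03 m.
A = π(1.07)² = 3.59681 m².
Resultant F = γ·h_c·A = 8.21097 × 6.03 × 3.59681 = 178.086 kN.
I_c = πr⁴/4 = π × 1.07⁴/4 = 1.0295 m⁴.
Centre of pressure: y_p = y_c + I_c/(y_c·A) = 6.03 + 1.0295/(6.03 × 3.59681) = 6.03 + 0.047467 = 6.07747 m along the plane.

h_p = 6.08 m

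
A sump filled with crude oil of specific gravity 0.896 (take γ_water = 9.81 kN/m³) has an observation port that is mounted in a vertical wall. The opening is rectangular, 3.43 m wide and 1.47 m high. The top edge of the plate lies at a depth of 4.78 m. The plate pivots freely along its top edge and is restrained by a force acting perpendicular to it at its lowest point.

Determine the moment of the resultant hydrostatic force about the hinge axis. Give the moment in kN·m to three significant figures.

γ = 0.896 × 9.81 = 8.78976 kN/m³.
The centroid lies 1.47/2 = 0.735 m below the top edge, so the centroid depth is h_c = 4.78 + 0.735 = 5.515 m.
A = 3.43 × 1.47 = 5.0421 m².
Resultant F = γ·h_c·A = 8.78976 × 5.515 × 5.0421 = 244.418 kN.
I_c = b·h³/12 = 3.43 × 1.47³/12 = 0.907956 m⁴.
Centre of pressure: y_p = y_c + I_c/(y_c·A) = 5.515 + 0.907956/(5.515 × 5.0421) = 5.515 + 0.0326519 = 5.54765 m along the plane.
The resultant acts 0.735 + 0.0326519 = 0.767652 m (along the plate) below the hinge at the top edge, so the moment about the hinge is M = F × 0.767652 = 244.418 × 0.767652 = 187.628 kN·m.

M ≈ 188 kN·m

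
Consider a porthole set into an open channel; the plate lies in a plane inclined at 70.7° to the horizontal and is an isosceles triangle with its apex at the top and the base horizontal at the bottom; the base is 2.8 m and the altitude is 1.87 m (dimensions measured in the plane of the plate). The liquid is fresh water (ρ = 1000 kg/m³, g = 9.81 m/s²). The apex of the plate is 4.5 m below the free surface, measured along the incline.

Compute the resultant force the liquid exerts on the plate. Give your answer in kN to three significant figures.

F ≈ 139 kN

γ = ρg = 1000 × 9.81 = 9810 N/m³ = 9.81 kN/m³.
Let θ = 70.7° be the plate's angle to the horizontal; measure y along the incline from where the plane meets the free surface. Vertical depth h = y·sinθ with sinθ = 0.943801.
With the apex up, the centroid sits 2h/3 = 2 × 1.87/3 = 1.24667 m below the apex, so y_c = 4.5 + 1.24667 = 5.74667 m and h_c = 5.74667 × 0.943801 = 5.42371 m.
A = ½ × 2.8 × 1.87 = 2.618 m².
Resultant F = γ·h_c·A = 9.81 × 5.42371 × 2.618 = 139.295 kN.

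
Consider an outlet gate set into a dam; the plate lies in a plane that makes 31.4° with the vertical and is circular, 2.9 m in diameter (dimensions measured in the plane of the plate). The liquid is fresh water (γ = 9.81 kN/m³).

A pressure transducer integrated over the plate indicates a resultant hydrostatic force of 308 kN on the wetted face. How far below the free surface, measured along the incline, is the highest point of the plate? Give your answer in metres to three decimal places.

y_top ≈ 4.119 m

γ = 9.81 kN/m³.
A = π(1.45)² = 6.6052 m².
From F = γ·h_c·A, the centroid depth is h_c = 308/(9.81 × 6.6052) = 4.75331 m.
The plate makes 31.4° with the vertical, i.e. θ = 90° − 31.4° = 58.6° to the horizontal. Measuring y along the incline from the free-surface line, vertical depth h = y·sinθ with sinθ = 0.853551.
Along the incline, y_c = h_c/sinθ = 4.75331/0.853551 = 5.56886 m.
The centroid is at the centre, 1.45 m below the top of the plate, so the highest point sits at y_top = 5.56886 − 1.45 = 4.11886 m along the incline.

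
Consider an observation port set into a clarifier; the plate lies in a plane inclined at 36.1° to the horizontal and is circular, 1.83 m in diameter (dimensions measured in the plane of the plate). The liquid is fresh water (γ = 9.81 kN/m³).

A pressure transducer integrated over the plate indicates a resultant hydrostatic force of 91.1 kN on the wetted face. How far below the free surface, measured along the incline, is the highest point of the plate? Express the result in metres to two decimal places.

y_top ≈ 5.08 m

γ = 9.81 kN/m³.
A = π(0.915)² = 2.63022 m².
From F = γ·h_c·A, the centroid depth is h_c = 91.1/(9.81 × 2.63022) = 3.53067 m.
Let θ = 36.1° be the plate's angle to the horizontal; measure y along the incline from where the plane meets the free surface. Vertical depth h = y·sinθ with sinθ = 0.589196.
Along the incline, y_c = h_c/sinθ = 3.53067/0.589196 = 5.99235 m.
The centroid is at the centre, 0.915 m below the top of the plate, so the highest point sits at y_top = 5.99235 − 0.915 = 5.07735 m along the incline.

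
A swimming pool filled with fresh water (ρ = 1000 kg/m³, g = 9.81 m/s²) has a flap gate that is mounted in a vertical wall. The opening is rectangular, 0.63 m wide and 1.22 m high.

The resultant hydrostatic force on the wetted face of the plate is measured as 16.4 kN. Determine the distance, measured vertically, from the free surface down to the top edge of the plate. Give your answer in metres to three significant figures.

γ = ρg = 1000 × 9.81 = 9810 N/m³ = 9.81 kN/m³.
A = 0.63 × 1.22 = 0.7686 m².
From F = γ·h_c·A, the centroid depth is h_c = 16.4/(9.81 × 0.7686) = 2.17508 m.
The centroid lies 1.22/2 = 0.61 m below the top edge, so the top edge sits at h_top = 2.17508 − 0.61 = 1.56508 m below the surface.

d_top ≈ 1.57 m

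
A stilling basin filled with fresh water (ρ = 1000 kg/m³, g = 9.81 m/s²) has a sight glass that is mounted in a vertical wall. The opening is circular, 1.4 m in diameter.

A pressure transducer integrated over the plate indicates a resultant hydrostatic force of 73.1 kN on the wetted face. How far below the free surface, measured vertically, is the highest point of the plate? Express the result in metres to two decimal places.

γ = ρg = 1000 × 9.81 = 9810 N/m³ = 9.81 kN/m³.
A = π(0.7)² = 1.53938 m².
From F = γ·h_c·A, the centroid depth is h_c = 73.1/(9.81 × 1.53938) = 4.84064 m.
The centroid is at the centre, 0.7 m below the top of the plate, so the highest point sits at h_top = 4.84064 − 0.7 = 4.14064 m below the surface.

d_top ≈ 4.14 m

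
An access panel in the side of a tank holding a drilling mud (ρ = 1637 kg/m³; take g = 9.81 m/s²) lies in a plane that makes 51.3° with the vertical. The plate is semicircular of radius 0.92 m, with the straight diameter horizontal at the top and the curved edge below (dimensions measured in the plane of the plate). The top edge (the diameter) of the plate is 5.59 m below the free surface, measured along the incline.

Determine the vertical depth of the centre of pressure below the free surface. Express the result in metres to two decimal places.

γ = ρg = 1637 × 9.81 / 1000 = 16.05897 kN/m³.
The plate makes 51.3° with the vertical, i.e. θ = 90° − 51.3° = 38.7° to the horizontal. Measuring y along the incline from the free-surface line, vertical depth h = y·sinθ with sinθ = 0.625243.
The centroid of a semicircle lies 4r/(3π) = 0.39046 m from the diameter, here below the top edge, so y_c = 5.59 + 0.39046 = 5.98046 m and h_c = 5.98046 × 0.625243 = 3.73924 m.
A = πr²/2 = π × 0.92²/2 = 1.32952 m².
Resultant F = γ·h_c·A = 16.05897 × 3.73924 × 1.32952 = 79.8355 kN.
I_c = (π/8 − 8/(9π))·r⁴ = 0.109757 × 0.92⁴ = 0.0786291 m⁴.
Centre of pressure: y_p = y_c + I_c/(y_c·A) = 5.98046 + 0.0786291/(5.98046 × 1.32952) = 5.98046 + 0.00988903 = 5.99035 m along the plane.
Vertically, h_p = y_p·sinθ = 5.99035 × 0.625243 = 3.74542 m.

h_p = 3.75 m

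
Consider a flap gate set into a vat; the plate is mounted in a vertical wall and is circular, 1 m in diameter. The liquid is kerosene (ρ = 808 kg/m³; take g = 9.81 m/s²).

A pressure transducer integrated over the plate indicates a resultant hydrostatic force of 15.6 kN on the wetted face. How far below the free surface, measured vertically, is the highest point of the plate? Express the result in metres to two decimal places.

γ = ρg = 808 × 9.81 / 1000 = 7.92648 kN/m³.
A = π(0.5)² = 0.785398 m².
From F = γ·h_c·A, the centroid depth is h_c = 15.6/(7.92648 × 0.785398) = 2.50585 m.
The centroid is at the centre, 0.5 m below the top of the plate, so the highest point sits at h_top = 2.50585 − 0.5 = 2.00585 m below the surface.

d_top ≈ 2.01 m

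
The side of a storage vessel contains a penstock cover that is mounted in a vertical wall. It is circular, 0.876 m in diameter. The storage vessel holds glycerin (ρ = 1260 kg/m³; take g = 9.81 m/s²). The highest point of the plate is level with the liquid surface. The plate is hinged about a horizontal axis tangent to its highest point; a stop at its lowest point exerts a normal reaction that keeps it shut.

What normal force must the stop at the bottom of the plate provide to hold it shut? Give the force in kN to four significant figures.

P ≈ 2.039 kN

γ = ρg = 1260 × 9.81 / 1000 = 12.3606 kN/m³.
The centroid is at the centre, 0.438 m below the top of the plate, so the centroid depth is h_c = 0.438 m.
A = π(0.438)² = 0.602696 m².
Resultant F = γ·h_c·A = 12.3606 × 0.438 × 0.602696 = 3.26296 kN.
I_c = πr⁴/4 = π × 0.438⁴/4 = 0.0289059 m⁴.
Centre of pressure: y_p = y_c + I_c/(y_c·A) = 0.438 + 0.0289059/(0.438 × 0.602696) = 0.438 + 0.1095 = 0.5475 m along the plane.
The resultant acts 0.438 + 0.1095 = 0.5475 m (along the plate) below the hinge at the top edge, so the moment about the hinge is M = F × 0.5475 = 3.26296 × 0.5475 = 1.78647 kN·m.
A normal force at the bottom, 0.876 m from the hinge, must supply this moment: P = 1.78647/0.876 = 2.03935 kN.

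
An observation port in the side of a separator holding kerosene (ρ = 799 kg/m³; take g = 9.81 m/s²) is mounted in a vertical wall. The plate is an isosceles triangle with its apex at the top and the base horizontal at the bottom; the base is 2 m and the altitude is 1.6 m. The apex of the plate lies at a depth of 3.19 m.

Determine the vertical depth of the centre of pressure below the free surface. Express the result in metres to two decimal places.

γ = ρg = 799 × 9.81 / 1000 = 7.83819 kN/m³.
With the apex up, the centroid sits 2h/3 = 2 × 1.6/3 = 1.06667 m below the apex, so the centroid depth is h_c = 3.19 + 1.06667 = 4.25667 m.
A = ½ × 2 × 1.6 = 1.6 m².
Resultant F = γ·h_c·A = 7.83819 × 4.25667 × 1.6 = 53.3833 kN.
I_c = b·h³/36 = 2 × 1.6³/36 = 0.227556 m⁴.
Centre of pressure: y_p = y_c + I_c/(y_c·A) = 4.25667 + 0.227556/(4.25667 × 1.6) = 4.25667 + 0.0334117 = 4.29008 m along the plane.

h_p = 4.29 m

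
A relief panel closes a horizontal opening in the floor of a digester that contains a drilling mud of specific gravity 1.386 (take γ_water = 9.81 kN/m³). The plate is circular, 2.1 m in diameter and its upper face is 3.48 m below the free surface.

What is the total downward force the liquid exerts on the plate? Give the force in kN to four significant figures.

γ = 1.386 × 9.81 = 13.59666 kN/m³.
The plate is horizontal, so pressure is uniform at p = γ·h = 13.59666 × 3.48 = 47.3164 kN/m².
A = π(1.05)² = 3.46361 m².
F = p·A = 47.3164 × 3.46361 = 163.886 kN.

F ≈ 163.9 kN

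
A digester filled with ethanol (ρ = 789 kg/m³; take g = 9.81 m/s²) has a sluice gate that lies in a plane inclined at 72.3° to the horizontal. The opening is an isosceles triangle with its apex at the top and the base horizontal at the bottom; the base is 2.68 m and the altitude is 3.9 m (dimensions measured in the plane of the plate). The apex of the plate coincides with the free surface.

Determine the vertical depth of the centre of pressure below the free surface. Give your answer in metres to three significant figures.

γ = ρg = 789 × 9.81 / 1000 = 7.74009 kN/m³.
Let θ = 72.3° be the plate's angle to the horizontal; measure y along the incline from where the plane meets the free surface. Vertical depth h = y·sinθ with sinθ = 0.952661.
With the apex up, the centroid sits 2h/3 = 2 × 3.9/3 = 2.6 m below the apex, so y_c = 2.6 m and h_c = 2.6 × 0.952661 = 2.47692 m.
A = ½ × 2.68 × 3.9 = 5.226 m².
Resultant F = γ·h_c·A = 7.74009 × 2.47692 × 5.226 = 100.191 kN.
I_c = b·h³/36 = 2.68 × 3.9³/36 = 4.41597 m⁴.
Centre of pressure: y_p = y_c + I_c/(y_c·A) = 2.6 + 4.41597/(2.6 × 5.226) = 2.6 + 0.325 = 2.925 m along the plane.
Vertically, h_p = y_p·sinθ = 2.925 × 0.952661 = 2.78653 m.

h_p = 2.79 m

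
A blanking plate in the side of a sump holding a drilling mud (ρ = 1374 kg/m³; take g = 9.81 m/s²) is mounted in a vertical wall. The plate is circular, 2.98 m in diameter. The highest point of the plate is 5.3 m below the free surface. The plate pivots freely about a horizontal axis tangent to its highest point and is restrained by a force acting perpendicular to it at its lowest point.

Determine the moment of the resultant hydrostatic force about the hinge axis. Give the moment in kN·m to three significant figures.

γ = ρg = 1374 × 9.81 / 1000 = 13.47894 kN/m³.
The centroid is at the centre, 1.49 m below the top of the plate, so the centroid depth is h_c = 5.3 + 1.49 = 6.79 m.
A = π(1.49)² = 6.97465 m².
Resultant F = γ·h_c·A = 13.47894 × 6.79 × 6.97465 = 638.334 kN.
I_c = πr⁴/4 = π × 1.49⁴/4 = 3.87111 m⁴.
Centre of pressure: y_p = y_c + I_c/(y_c·A) = 6.79 + 3.87111/(6.79 × 6.97465) = 6.79 + 0.0817416 = 6.87174 m along the plane.
The resultant acts 1.49 + 0.0817416 = 1.57174 m (along the plate) below the hinge at the top edge, so the moment about the hinge is M = F × 1.57174 = 638.334 × 1.57174 = 1003.3 kN·m.

M ≈ 1000 kN·m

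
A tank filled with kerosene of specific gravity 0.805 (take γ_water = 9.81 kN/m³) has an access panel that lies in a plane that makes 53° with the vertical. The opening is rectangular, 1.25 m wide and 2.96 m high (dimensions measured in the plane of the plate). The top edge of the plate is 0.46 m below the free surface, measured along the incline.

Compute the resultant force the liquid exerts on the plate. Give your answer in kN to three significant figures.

F ≈ 34.1 kN

γ = 0.805 × 9.81 = 7.89705 kN/m³.
The plate makes 53° with the vertical, i.e. θ = 90° − 53° = 37° to the horizontal. Measuring y along the incline from the free-surface line, vertical depth h = y·sinθ with sinθ = 0.601815.
The centroid lies 2.96/2 = 1.48 m below the top edge, so y_c = 0.46 + 1.48 = 1.94 m and h_c = 1.94 × 0.601815 = 1.16752 m.
A = 1.25 × 2.96 = 3.7 m².
Resultant F = γ·h_c·A = 7.89705 × 1.16752 × 3.7 = 34.1139 kN.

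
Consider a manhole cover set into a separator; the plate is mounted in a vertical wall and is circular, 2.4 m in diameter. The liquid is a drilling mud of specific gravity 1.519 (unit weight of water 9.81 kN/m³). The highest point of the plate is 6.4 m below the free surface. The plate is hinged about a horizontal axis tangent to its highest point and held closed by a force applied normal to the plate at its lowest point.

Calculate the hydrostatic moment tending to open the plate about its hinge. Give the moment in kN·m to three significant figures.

γ = 1.519 × 9.81 = 14.90139 kN/m³.
The centroid is at the centre, 1.2 m below the top of the plate, so the centroid depth is h_c = 6.4 + 1.2 = 7.6 m.
A = π(1.2)² = 4.52389 m².
Resultant F = γ·h_c·A = 14.90139 × 7.6 × 4.52389 = 512.333 kN.
I_c = πr⁴/4 = π × 1.2⁴/4 = 1.6286 m⁴.
Centre of pressure: y_p = y_c + I_c/(y_c·A) = 7.6 + 1.6286/(7.6 × 4.52389) = 7.6 + 0.0473684 = 7.64737 m along the plane.
The resultant acts 1.2 + 0.0473684 = 1.24737 m (along the plate) below the hinge at the top edge, so the moment about the hinge is M = F × 1.24737 = 512.333 × 1.24737 = 639.069 kN·m.

M ≈ 639 kN·m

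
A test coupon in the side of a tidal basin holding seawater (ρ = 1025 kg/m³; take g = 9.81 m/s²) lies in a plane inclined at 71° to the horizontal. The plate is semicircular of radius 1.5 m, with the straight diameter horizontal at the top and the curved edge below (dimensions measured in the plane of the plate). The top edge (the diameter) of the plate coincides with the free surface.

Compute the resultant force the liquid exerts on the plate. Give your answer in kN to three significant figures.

F ≈ 21.4 kN

γ = ρg = 1025 × 9.81 / 1000 = 10.05525 kN/m³.
Let θ = 71° be the plate's angle to the horizontal; measure y along the incline from where the plane meets the free surface. Vertical depth h = y·sinθ with sinθ = 0.945519.
The centroid of a semicircle lies 4r/(3π) = 0.63662 m from the diameter, here below the top edge, so y_c = 0.63662 m and h_c = 0.63662 × 0.945519 = 0.601936 m.
A = πr²/2 = π × 1.5²/2 = 3.53429 m².
Resultant F = γ·h_c·A = 10.05525 × 0.601936 × 3.53429 = 21.3917 kN.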